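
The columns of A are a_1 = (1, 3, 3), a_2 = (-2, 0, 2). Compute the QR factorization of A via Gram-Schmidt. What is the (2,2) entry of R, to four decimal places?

q_1 = a_1/‖a_1‖ = (1, 3, 3)/4.3589 = (0.2294, 0.6882, 0.6882).
r_{12} = q_1·a_2 = 0.9177.
u_2 = a_2 − 0.9177·q_1 = (-2.2105, -0.6316, 1.3684).
r_{22} = ‖u_2‖ = 2.6754.

r_{22} = 2.6754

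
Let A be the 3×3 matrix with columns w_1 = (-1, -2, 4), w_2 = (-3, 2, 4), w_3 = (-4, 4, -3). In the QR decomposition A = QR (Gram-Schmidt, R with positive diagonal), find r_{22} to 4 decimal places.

r_{22} = 4.2762

w_1 = (-1, -2, 4); ‖w_1‖ = 4.5826, so q_1 = (-0.2182, -0.4364, 0.8729).
q_1·w_2 = (-0.2182)·(-3) + (-0.4364)·2 + 0.8729·4 = 3.2733.
u_2 = w_2 − 3.2733·q_1 = (-2.2857, 3.4286, 1.1429).
r_{22} = ‖u_2‖ = 4.2762.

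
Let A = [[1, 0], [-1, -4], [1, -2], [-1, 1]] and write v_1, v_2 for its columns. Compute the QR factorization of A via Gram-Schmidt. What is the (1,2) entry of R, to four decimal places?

r_{12} = 0.5000

v_1 = (1, -1, 1, -1); ‖v_1‖ = 2.0000, so q_1 = (0.5000, -0.5000, 0.5000, -0.5000).
r_{12} = q_1·v_2 = 0.5000.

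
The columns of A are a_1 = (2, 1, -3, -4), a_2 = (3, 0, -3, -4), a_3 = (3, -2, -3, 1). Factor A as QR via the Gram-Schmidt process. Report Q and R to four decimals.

Q = [[0.3651, 0.6655, 0.0563], [0.1826, -0.7368, 0.0563], [-0.5477, 0.0713, -0.7767], [-0.7303, 0.0951, 0.6248]], R = [[5.4772, 5.6598, 1.6432], [0.0000, 1.4024, 3.3514], [0.0000, 0.0000, 3.0113]]

q_1 = a_1/‖a_1‖ = (2, 1, -3, -4)/5.4772 = (0.3651, 0.1826, -0.5477, -0.7303).
r_{12} = q_1·a_2 = 5.6598.
u_2 = a_2 − 5.6598·q_1 = (0.9333, -1.0333, 0.1000, 0.1333).
‖u_2‖ = 1.4024, so q_2 = (0.6655, -0.7368, 0.0713, 0.0951).
r_{13} = q_1·a_3 = 1.6432; r_{23} = q_2·a_3 = 3.3514.
u_3 = a_3 − 1.6432·q_1 − 3.3514·q_2 = (0.1695, 0.1695, -2.3390, 1.8814).
‖u_3‖ = 3.0113, so q_3 = (0.0563, 0.0563, -0.7767, 0.6248).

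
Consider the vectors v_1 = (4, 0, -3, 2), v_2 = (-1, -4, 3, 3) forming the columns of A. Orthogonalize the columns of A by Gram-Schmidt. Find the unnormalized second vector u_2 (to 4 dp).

u_2 = (-0.0345, -4.0000, 2.2759, 3.4828)

v_1 = (4, 0, -3, 2); ‖v_1‖ = 5.3852, so e_1 = (0.7428, 0.0000, -0.5571, 0.3714).
e_1·v_2 = 0.7428·(-1) + 0.0000·(-4) + (-0.5571)·3 + 0.3714·3 = -1.2999.
u_2 = v_2 + 1.2999·e_1 = (-0.0345, -4.0000, 2.2759, 3.4828).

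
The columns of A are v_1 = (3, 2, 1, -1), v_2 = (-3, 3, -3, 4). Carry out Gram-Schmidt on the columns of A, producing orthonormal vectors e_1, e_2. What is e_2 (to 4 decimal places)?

e_1 = v_1/‖v_1‖ = (3, 2, 1, -1)/3.8730 = (0.7746, 0.5164, 0.2582, -0.2582).
r_{12} = e_1·v_2 = -2.5820.
u_2 = v_2 + 2.5820·e_1 = (-1.0000, 4.3333, -2.3333, 3.3333).
‖u_2‖ = 6.0277, so e_2 = (-0.1659, 0.7189, -0.3871, 0.5530).

e_2 = (-0.1659, 0.7189, -0.3871, 0.5530)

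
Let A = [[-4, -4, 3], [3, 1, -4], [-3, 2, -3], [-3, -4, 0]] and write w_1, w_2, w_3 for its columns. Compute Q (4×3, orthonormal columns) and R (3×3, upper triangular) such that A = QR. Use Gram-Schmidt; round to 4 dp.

Q = [[-0.6100, -0.3533, 0.1344], [0.4575, -0.1570, -0.7419], [-0.4575, 0.7900, -0.4008], [-0.4575, -0.4759, -0.5204]], R = [[6.5574, 3.8125, -2.2875], [0.0000, 4.7397, -2.8016], [0.0000, 0.0000, 4.5736]]

w_1 = (-4, 3, -3, -3); ‖w_1‖ = 6.5574, so e_1 = (-0.6100, 0.4575, -0.4575, -0.4575).
e_1·w_2 = (-0.6100)·(-4) + 0.4575·1 + (-0.4575)·2 + (-0.4575)·(-4) = 3.8125.
u_2 = w_2 − 3.8125·e_1 = (-1.6744, -0.7442, 3.7442, -2.2558).
‖u_2‖ = 4.7397, so e_2 = (-0.3533, -0.1570, 0.7900, -0.4759).
e_1·w_3 = (-0.6100)·3 + 0.4575·(-4) + (-0.4575)·(-3) + (-0.4575)·0 = -2.2875; e_2·w_3 = (-0.3533)·3 + (-0.1570)·(-4) + 0.7900·(-3) + (-0.4759)·0 = -2.8016.
u_3 = w_3 + 2.2875·e_1 + 2.8016·e_2 = (0.6149, -3.3934, -1.8333, -2.3799).
‖u_3‖ = 4.5736, so e_3 = (0.1344, -0.7419, -0.4008, -0.5204).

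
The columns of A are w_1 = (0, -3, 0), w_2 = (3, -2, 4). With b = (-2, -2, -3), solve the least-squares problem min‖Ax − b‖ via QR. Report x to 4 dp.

x = (1.1467, -0.7200)

q_1 = w_1/‖w_1‖ = (0, -3, 0)/3.0000 = (0.0000, -1.0000, 0.0000).
r_{12} = q_1·w_2 = 2.0000.
u_2 = w_2 − 2.0000·q_1 = (3.0000, 0.0000, 4.0000).
‖u_2‖ = 5.0000, so q_2 = (0.6000, 0.0000, 0.8000).
Qᵀb = (2.0000, -3.6000).
Back-substitute: x_2 = -3.6000/5.0000 = -0.7200.
x_1 = (2.0000 − 2.0000·(-0.7200))/3.0000 = 1.1467.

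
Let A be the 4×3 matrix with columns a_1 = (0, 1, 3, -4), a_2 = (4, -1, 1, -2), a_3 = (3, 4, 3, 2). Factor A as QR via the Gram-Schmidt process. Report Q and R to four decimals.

Q = [[0.0000, 0.9388, 0.3152], [0.1961, -0.3250, 0.7029], [0.5883, -0.0361, 0.4132], [-0.7845, -0.1083, 0.4856]], R = [[5.0990, 1.9612, 0.9806], [0.0000, 4.2607, 1.1916], [0.0000, 0.0000, 5.9681]]

e_1 = a_1/‖a_1‖ = (0, 1, 3, -4)/5.0990 = (0.0000, 0.1961, 0.5883, -0.7845).
r_{12} = e_1·a_2 = 1.9612.
u_2 = a_2 − 1.9612·e_1 = (4.0000, -1.3846, -0.1538, -0.4615).
‖u_2‖ = 4.2607, so e_2 = (0.9388, -0.3250, -0.0361, -0.1083).
r_{13} = e_1·a_3 = 0.9806; r_{23} = e_2·a_3 = 1.1916.
u_3 = a_3 − 0.9806·e_1 − 1.1916·e_2 = (1.8814, 4.1949, 2.4661, 2.8983).
‖u_3‖ = 5.9681, so e_3 = (0.3152, 0.7029, 0.4132, 0.4856).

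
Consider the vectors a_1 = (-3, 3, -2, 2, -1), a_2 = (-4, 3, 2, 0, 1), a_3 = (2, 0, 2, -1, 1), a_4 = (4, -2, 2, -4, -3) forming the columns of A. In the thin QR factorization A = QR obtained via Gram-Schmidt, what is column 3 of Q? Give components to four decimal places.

q_3 = (0.6527, 0.7135, 0.1881, 0.1438, 0.0940)

q_1 = a_1/‖a_1‖ = (-3, 3, -2, 2, -1)/5.1962 = (-0.5774, 0.5774, -0.3849, 0.3849, -0.1925).
r_{12} = q_1·a_2 = 3.0792.
u_2 = a_2 − 3.0792·q_1 = (-2.2222, 1.2222, 3.1852, -1.1852, 1.5926).
‖u_2‖ = 4.5297, so q_2 = (-0.4906, 0.2698, 0.7032, -0.2616, 0.3516).
r_{13} = q_1·a_3 = -2.5019; r_{23} = q_2·a_3 = 1.0384.
u_3 = a_3 + 2.5019·q_1 − 1.0384·q_2 = (1.0650, 1.1643, 0.3069, 0.2347, 0.1534).
‖u_3‖ = 1.6317, so q_3 = (0.6527, 0.7135, 0.1881, 0.1438, 0.0940).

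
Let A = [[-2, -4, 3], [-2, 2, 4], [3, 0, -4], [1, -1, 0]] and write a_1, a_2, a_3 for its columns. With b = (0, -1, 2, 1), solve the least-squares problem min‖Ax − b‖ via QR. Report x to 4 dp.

a_1 = (-2, -2, 3, 1); ‖a_1‖ = 4.2426, so q_1 = (-0.4714, -0.4714, 0.7071, 0.2357).
q_1·a_2 = (-0.4714)·(-4) + (-0.4714)·2 + 0.7071·0 + 0.2357·(-1) = 0.7071.
u_2 = a_2 − 0.7071·q_1 = (-3.6667, 2.3333, -0.5000, -1.1667).
‖u_2‖ = 4.5277, so q_2 = (-0.8098, 0.5153, -0.1104, -0.2577).
q_1·a_3 = (-0.4714)·3 + (-0.4714)·4 + 0.7071·(-4) + 0.2357·0 = -6.1283; q_2·a_3 = (-0.8098)·3 + 0.5153·4 + (-0.1104)·(-4) + (-0.2577)·0 = 0.0736.
u_3 = a_3 + 6.1283·q_1 − 0.0736·q_2 = (0.1707, 1.0732, 0.3415, 1.4634).
‖u_3‖ = 1.8545, so q_3 = (0.0921, 0.5787, 0.1841, 0.7891).
Qᵀb = (2.1213, -0.9939, 0.5787).
Back-substitute: x_3 = 0.5787/1.8545 = 0.3121.
x_2 = (-0.9939 − 0.0736·0.3121)/4.5277 = -0.2246.
x_1 = (2.1213 − 0.7071·(-0.2246) + 6.1283·0.3121)/4.2426 = 0.9882.

x = (0.9882, -0.2246, 0.3121)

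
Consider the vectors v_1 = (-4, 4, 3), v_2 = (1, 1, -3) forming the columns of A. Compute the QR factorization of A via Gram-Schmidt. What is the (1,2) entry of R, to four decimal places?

r_{12} = -1.4056

v_1 = (-4, 4, 3); ‖v_1‖ = 6.4031, so e_1 = (-0.6247, 0.6247, 0.4685).
r_{12} = e_1·v_2 = -1.4056.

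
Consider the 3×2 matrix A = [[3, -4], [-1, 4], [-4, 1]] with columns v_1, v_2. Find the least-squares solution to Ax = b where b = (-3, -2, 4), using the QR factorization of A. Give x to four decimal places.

x = (-1.3079, -0.5502)

v_1 = (3, -1, -4); ‖v_1‖ = 5.0990, so q_1 = (0.5883, -0.1961, -0.7845).
q_1·v_2 = 0.5883·(-4) + (-0.1961)·4 + (-0.7845)·1 = -3.9223.
u_2 = v_2 + 3.9223·q_1 = (-1.6923, 3.2308, -2.0769).
‖u_2‖ = 4.1971, so q_2 = (-0.4032, 0.7698, -0.4949).
Qᵀb = (-4.5107, -2.3093).
Back-substitute: x_2 = -2.3093/4.1971 = -0.5502.
x_1 = (-4.5107 + 3.9223·(-0.5502))/5.0990 = -1.3079.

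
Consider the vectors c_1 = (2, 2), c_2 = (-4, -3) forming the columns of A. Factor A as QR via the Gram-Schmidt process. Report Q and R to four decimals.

Q = [[0.7071, -0.7071], [0.7071, 0.7071]], R = [[2.8284, -4.9497], [0.0000, 0.7071]]

q_1 = c_1/‖c_1‖ = (2, 2)/2.8284 = (0.7071, 0.7071).
r_{12} = q_1·c_2 = -4.9497.
u_2 = c_2 + 4.9497·q_1 = (-0.5000, 0.5000).
‖u_2‖ = 0.7071, so q_2 = (-0.7071, 0.7071).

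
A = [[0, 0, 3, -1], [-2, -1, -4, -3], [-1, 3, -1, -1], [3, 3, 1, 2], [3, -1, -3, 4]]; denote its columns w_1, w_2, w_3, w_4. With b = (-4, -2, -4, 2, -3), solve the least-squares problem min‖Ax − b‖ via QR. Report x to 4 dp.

w_1 = (0, -2, -1, 3, 3); ‖w_1‖ = 4.7958, so q_1 = (0.0000, -0.4170, -0.2085, 0.6255, 0.6255).
q_1·w_2 = 0.0000·0 + (-0.4170)·(-1) + (-0.2085)·3 + 0.6255·3 + 0.6255·(-1) = 1.0426.
u_2 = w_2 − 1.0426·q_1 = (0.0000, -0.5652, 3.2174, 2.3478, -1.6522).
‖u_2‖ = 4.3489, so q_2 = (0.0000, -0.1300, 0.7398, 0.5399, -0.3799).
q_1·w_3 = 0.0000·3 + (-0.4170)·(-4) + (-0.2085)·(-1) + 0.6255·1 + 0.6255·(-3) = 0.6255; q_2·w_3 = 0.0000·3 + (-0.1300)·(-4) + 0.7398·(-1) + 0.5399·1 + (-0.3799)·(-3) = 1.4596.
u_3 = w_3 − 0.6255·q_1 − 1.4596·q_2 = (3.0000, -3.5494, -1.9494, -0.1793, -2.8368).
‖u_3‖ = 5.7860, so q_3 = (0.5185, -0.6134, -0.3369, -0.0310, -0.4903).
q_1·w_4 = 0.0000·(-1) + (-0.4170)·(-3) + (-0.2085)·(-1) + 0.6255·2 + 0.6255·4 = 5.2129; q_2·w_4 = 0.0000·(-1) + (-0.1300)·(-3) + 0.7398·(-1) + 0.5399·2 + (-0.3799)·4 = -0.7898; q_3·w_4 = 0.5185·(-1) + (-0.6134)·(-3) + (-0.3369)·(-1) + (-0.0310)·2 + (-0.4903)·4 = -0.3643.
u_4 = w_4 − 5.2129·q_1 + 0.7898·q_2 + 0.3643·q_3 = (-0.8111, -1.1522, 0.5485, -0.8458, 0.2605).
‖u_4‖ = 1.7520, so q_4 = (-0.4630, -0.6577, 0.3131, -0.4827, 0.1487).
Qᵀb = (1.0426, -0.4799, 1.9095, 0.5034).
Back-substitute: x_4 = 0.5034/1.7520 = 0.2873.
x_3 = (1.9095 + 0.3643·0.2873)/5.7860 = 0.3481.
x_2 = (-0.4799 − 1.4596·0.3481 + 0.7898·0.2873)/4.3489 = -0.1750.
x_1 = (1.0426 − 1.0426·(-0.1750) − 0.6255·0.3481 − 5.2129·0.2873)/4.7958 = -0.1023.

x = (-0.1023, -0.1750, 0.3481, 0.2873)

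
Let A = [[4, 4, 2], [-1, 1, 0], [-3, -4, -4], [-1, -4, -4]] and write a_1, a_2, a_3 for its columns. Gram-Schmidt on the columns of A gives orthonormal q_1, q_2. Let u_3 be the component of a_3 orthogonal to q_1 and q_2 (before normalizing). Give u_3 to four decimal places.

u_3 = (-1.0055, -1.1050, -0.8177, -0.4641)

a_1 = (4, -1, -3, -1); ‖a_1‖ = 5.1962, so q_1 = (0.7698, -0.1925, -0.5774, -0.1925).
q_1·a_2 = 0.7698·4 + (-0.1925)·1 + (-0.5774)·(-4) + (-0.1925)·(-4) = 5.9660.
u_2 = a_2 − 5.9660·q_1 = (-0.5926, 2.1481, -0.5556, -2.8519).
‖u_2‖ = 3.6616, so q_2 = (-0.1618, 0.5867, -0.1517, -0.7789).
q_1·a_3 = 0.7698·2 + (-0.1925)·0 + (-0.5774)·(-4) + (-0.1925)·(-4) = 4.6188; q_2·a_3 = (-0.1618)·2 + 0.5867·0 + (-0.1517)·(-4) + (-0.7789)·(-4) = 3.3986.
u_3 = a_3 − 4.6188·q_1 − 3.3986·q_2 = (-1.0055, -1.1050, -0.8177, -0.4641).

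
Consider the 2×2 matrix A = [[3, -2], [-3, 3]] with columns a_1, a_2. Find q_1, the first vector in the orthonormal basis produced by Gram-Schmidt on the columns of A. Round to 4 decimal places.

a_1 = (3, -3); ‖a_1‖ = 4.2426, so q_1 = (0.7071, -0.7071).

q_1 = (0.7071, -0.7071)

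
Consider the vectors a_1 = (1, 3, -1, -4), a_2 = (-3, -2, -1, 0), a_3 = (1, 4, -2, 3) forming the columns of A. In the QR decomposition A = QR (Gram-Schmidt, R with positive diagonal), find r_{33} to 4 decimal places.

r_{33} = 4.9000

q_1 = a_1/‖a_1‖ = (1, 3, -1, -4)/5.1962 = (0.1925, 0.5774, -0.1925, -0.7698).
r_{12} = q_1·a_2 = -1.5396.
u_2 = a_2 + 1.5396·q_1 = (-2.7037, -1.1111, -1.2963, -1.1852).
‖u_2‖ = 3.4102, so q_2 = (-0.7928, -0.3258, -0.3801, -0.3475).
r_{13} = q_1·a_3 = 0.5774; r_{23} = q_2·a_3 = -2.3785.
u_3 = a_3 − 0.5774·q_1 + 2.3785·q_2 = (-0.9968, 2.8917, -2.7930, 2.6178).
r_{33} = ‖u_3‖ = 4.9000.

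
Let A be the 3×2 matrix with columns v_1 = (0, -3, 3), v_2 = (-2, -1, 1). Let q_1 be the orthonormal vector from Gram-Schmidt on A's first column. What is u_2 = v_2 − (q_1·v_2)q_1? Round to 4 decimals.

q_1 = v_1/‖v_1‖ = (0, -3, 3)/4.2426 = (0.0000, -0.7071, 0.7071).
r_{12} = q_1·v_2 = 1.4142.
u_2 = v_2 − 1.4142·q_1 = (-2.0000, 0.0000, 0.0000).

u_2 = (-2.0000, 0.0000, 0.0000)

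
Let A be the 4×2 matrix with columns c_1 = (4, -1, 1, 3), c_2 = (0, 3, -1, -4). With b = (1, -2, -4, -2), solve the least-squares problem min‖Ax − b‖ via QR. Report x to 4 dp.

c_1 = (4, -1, 1, 3); ‖c_1‖ = 5.1962, so e_1 = (0.7698, -0.1925, 0.1925, 0.5774).
e_1·c_2 = 0.7698·0 + (-0.1925)·3 + 0.1925·(-1) + 0.5774·(-4) = -3.0792.
u_2 = c_2 + 3.0792·e_1 = (2.3704, 2.4074, -0.4074, -2.2222).
‖u_2‖ = 4.0643, so e_2 = (0.5832, 0.5923, -0.1002, -0.5468).
Qᵀb = (-0.7698, 0.8931).
Back-substitute: x_2 = 0.8931/4.0643 = 0.2197.
x_1 = (-0.7698 + 3.0792·0.2197)/5.1962 = -0.0179.

x = (-0.0179, 0.2197)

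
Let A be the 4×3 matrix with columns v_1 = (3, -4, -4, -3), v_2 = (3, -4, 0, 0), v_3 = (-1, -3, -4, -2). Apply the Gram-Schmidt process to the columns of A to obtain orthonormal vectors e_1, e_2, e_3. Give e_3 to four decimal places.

e_3 = (-0.7646, -0.5735, -0.1765, 0.2353)

v_1 = (3, -4, -4, -3); ‖v_1‖ = 7.0711, so e_1 = (0.4243, -0.5657, -0.5657, -0.4243).
e_1·v_2 = 0.4243·3 + (-0.5657)·(-4) + (-0.5657)·0 + (-0.4243)·0 = 3.5355.
u_2 = v_2 − 3.5355·e_1 = (1.5000, -2.0000, 2.0000, 1.5000).
‖u_2‖ = 3.5355, so e_2 = (0.4243, -0.5657, 0.5657, 0.4243).
e_1·v_3 = 0.4243·(-1) + (-0.5657)·(-3) + (-0.5657)·(-4) + (-0.4243)·(-2) = 4.3841; e_2·v_3 = 0.4243·(-1) + (-0.5657)·(-3) + 0.5657·(-4) + 0.4243·(-2) = -1.8385.
u_3 = v_3 − 4.3841·e_1 + 1.8385·e_2 = (-2.0800, -1.5600, -0.4800, 0.6400).
‖u_3‖ = 2.7203, so e_3 = (-0.7646, -0.5735, -0.1765, 0.2353).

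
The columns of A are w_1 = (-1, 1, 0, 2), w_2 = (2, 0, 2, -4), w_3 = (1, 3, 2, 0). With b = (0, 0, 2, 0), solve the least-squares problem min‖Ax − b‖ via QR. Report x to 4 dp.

w_1 = (-1, 1, 0, 2); ‖w_1‖ = 2.4495, so q_1 = (-0.4082, 0.4082, 0.0000, 0.8165).
q_1·w_2 = (-0.4082)·2 + 0.4082·0 + 0.0000·2 + 0.8165·(-4) = -4.0825.
u_2 = w_2 + 4.0825·q_1 = (0.3333, 1.6667, 2.0000, -0.6667).
‖u_2‖ = 2.7080, so q_2 = (0.1231, 0.6155, 0.7385, -0.2462).
q_1·w_3 = (-0.4082)·1 + 0.4082·3 + 0.0000·2 + 0.8165·0 = 0.8165; q_2·w_3 = 0.1231·1 + 0.6155·3 + 0.7385·2 + (-0.2462)·0 = 3.4466.
u_3 = w_3 − 0.8165·q_1 − 3.4466·q_2 = (0.9091, 0.5455, -0.5455, 0.1818).
‖u_3‖ = 1.2060, so q_3 = (0.7538, 0.4523, -0.4523, 0.1508).
Qᵀb = (0.0000, 1.4771, -0.9045).
Back-substitute: x_3 = -0.9045/1.2060 = -0.7500.
x_2 = (1.4771 − 3.4466·(-0.7500))/2.7080 = 1.5000.
x_1 = (0.0000 + 4.0825·1.5000 − 0.8165·(-0.7500))/2.4495 = 2.7500.

x = (2.7500, 1.5000, -0.7500)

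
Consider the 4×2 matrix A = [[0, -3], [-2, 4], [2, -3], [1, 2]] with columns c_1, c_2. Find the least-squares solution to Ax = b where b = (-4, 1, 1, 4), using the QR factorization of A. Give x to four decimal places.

e_1 = c_1/‖c_1‖ = (0, -2, 2, 1)/3.0000 = (0.0000, -0.6667, 0.6667, 0.3333).
r_{12} = e_1·c_2 = -4.0000.
u_2 = c_2 + 4.0000·e_1 = (-3.0000, 1.3333, -0.3333, 3.3333).
‖u_2‖ = 4.6904, so e_2 = (-0.6396, 0.2843, -0.0711, 0.7107).
Qᵀb = (1.3333, 5.6143).
Back-substitute: x_2 = 5.6143/4.6904 = 1.1970.
x_1 = (1.3333 + 4.0000·1.1970)/3.0000 = 2.0404.

x = (2.0404, 1.1970)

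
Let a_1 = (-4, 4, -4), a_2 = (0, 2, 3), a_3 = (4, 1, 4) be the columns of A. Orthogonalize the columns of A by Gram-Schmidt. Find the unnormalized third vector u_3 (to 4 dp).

a_1 = (-4, 4, -4); ‖a_1‖ = 6.9282, so e_1 = (-0.5774, 0.5774, -0.5774).
e_1·a_2 = (-0.5774)·0 + 0.5774·2 + (-0.5774)·3 = -0.5774.
u_2 = a_2 + 0.5774·e_1 = (-0.3333, 2.3333, 2.6667).
‖u_2‖ = 3.5590, so e_2 = (-0.0937, 0.6556, 0.7493).
e_1·a_3 = (-0.5774)·4 + 0.5774·1 + (-0.5774)·4 = -4.0415; e_2·a_3 = (-0.0937)·4 + 0.6556·1 + 0.7493·4 = 3.2781.
u_3 = a_3 + 4.0415·e_1 − 3.2781·e_2 = (1.9737, 1.1842, -0.7895).

u_3 = (1.9737, 1.1842, -0.7895)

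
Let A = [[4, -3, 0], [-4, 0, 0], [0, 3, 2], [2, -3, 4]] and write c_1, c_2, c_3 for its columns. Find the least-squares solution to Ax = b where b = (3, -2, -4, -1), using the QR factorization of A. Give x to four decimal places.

c_1 = (4, -4, 0, 2); ‖c_1‖ = 6.0000, so q_1 = (0.6667, -0.6667, 0.0000, 0.3333).
q_1·c_2 = 0.6667·(-3) + (-0.6667)·0 + 0.0000·3 + 0.3333·(-3) = -3.0000.
u_2 = c_2 + 3.0000·q_1 = (-1.0000, -2.0000, 3.0000, -2.0000).
‖u_2‖ = 4.2426, so q_2 = (-0.2357, -0.4714, 0.7071, -0.4714).
q_1·c_3 = 0.6667·0 + (-0.6667)·0 + 0.0000·2 + 0.3333·4 = 1.3333; q_2·c_3 = (-0.2357)·0 + (-0.4714)·0 + 0.7071·2 + (-0.4714)·4 = -0.4714.
u_3 = c_3 − 1.3333·q_1 + 0.4714·q_2 = (-1.0000, 0.6667, 2.3333, 3.3333).
‖u_3‖ = 4.2426, so q_3 = (-0.2357, 0.1571, 0.5500, 0.7857).
Qᵀb = (3.0000, -2.1213, -4.0069).
Back-substitute: x_3 = -4.0069/4.2426 = -0.9444.
x_2 = (-2.1213 + 0.4714·(-0.9444))/4.2426 = -0.6049.
x_1 = (3.0000 + 3.0000·(-0.6049) − 1.3333·(-0.9444))/6.0000 = 0.4074.

x = (0.4074, -0.6049, -0.9444)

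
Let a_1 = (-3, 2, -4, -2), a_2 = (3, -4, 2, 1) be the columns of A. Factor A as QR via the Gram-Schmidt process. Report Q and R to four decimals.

Q = [[-0.5222, 0.1940], [0.3482, -0.8405], [-0.6963, -0.4526], [-0.3482, -0.2263]], R = [[5.7446, -4.7001], [0.0000, 2.8123]]

a_1 = (-3, 2, -4, -2); ‖a_1‖ = 5.7446, so e_1 = (-0.5222, 0.3482, -0.6963, -0.3482).
e_1·a_2 = (-0.5222)·3 + 0.3482·(-4) + (-0.6963)·2 + (-0.3482)·1 = -4.7001.
u_2 = a_2 + 4.7001·e_1 = (0.5455, -2.3636, -1.2727, -0.6364).
‖u_2‖ = 2.8123, so e_2 = (0.1940, -0.8405, -0.4526, -0.2263).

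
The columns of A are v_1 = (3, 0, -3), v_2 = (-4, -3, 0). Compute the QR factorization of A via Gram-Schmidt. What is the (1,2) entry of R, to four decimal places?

r_{12} = -2.8284

v_1 = (3, 0, -3); ‖v_1‖ = 4.2426, so e_1 = (0.7071, 0.0000, -0.7071).
r_{12} = e_1·v_2 = -2.8284.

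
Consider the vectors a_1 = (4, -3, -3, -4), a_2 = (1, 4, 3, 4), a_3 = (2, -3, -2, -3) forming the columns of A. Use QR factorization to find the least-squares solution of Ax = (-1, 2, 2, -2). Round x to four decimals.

x = (0.6392, -0.3766, -1.4968)

e_1 = a_1/‖a_1‖ = (4, -3, -3, -4)/7.0711 = (0.5657, -0.4243, -0.4243, -0.5657).
r_{12} = e_1·a_2 = -4.6669.
u_2 = a_2 + 4.6669·e_1 = (3.6400, 2.0200, 1.0200, 1.3600).
‖u_2‖ = 4.4967, so e_2 = (0.8095, 0.4492, 0.2268, 0.3024).
r_{13} = e_1·a_3 = 4.9497; r_{23} = e_2·a_3 = -1.0897.
u_3 = a_3 − 4.9497·e_1 + 1.0897·e_2 = (0.0821, -0.4105, 0.3472, 0.1296).
‖u_3‖ = 0.5591, so e_3 = (0.1468, -0.7342, 0.6210, 0.2318).
Qᵀb = (-1.1314, -0.0623, -0.8368).
Back-substitute: x_3 = -0.8368/0.5591 = -1.4968.
x_2 = (-0.0623 + 1.0897·(-1.4968))/4.4967 = -0.3766.
x_1 = (-1.1314 + 4.6669·(-0.3766) − 4.9497·(-1.4968))/7.0711 = 0.6392.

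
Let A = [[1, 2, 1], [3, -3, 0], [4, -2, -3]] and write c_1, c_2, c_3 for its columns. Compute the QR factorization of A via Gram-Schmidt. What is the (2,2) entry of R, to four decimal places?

r_{22} = 2.8890

e_1 = c_1/‖c_1‖ = (1, 3, 4)/5.0990 = (0.1961, 0.5883, 0.7845).
r_{12} = e_1·c_2 = -2.9417.
u_2 = c_2 + 2.9417·e_1 = (2.5769, -1.2692, 0.3077).
r_{22} = ‖u_2‖ = 2.8890.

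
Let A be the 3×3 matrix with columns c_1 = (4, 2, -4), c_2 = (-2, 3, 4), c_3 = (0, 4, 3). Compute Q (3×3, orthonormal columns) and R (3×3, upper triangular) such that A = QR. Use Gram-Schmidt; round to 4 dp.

Q = [[0.6667, 0.0000, 0.7454], [0.3333, 0.8944, -0.2981], [-0.6667, 0.4472, 0.5963]], R = [[6.0000, -3.0000, -0.6667], [0.0000, 4.4721, 4.9193], [0.0000, 0.0000, 0.5963]]

c_1 = (4, 2, -4); ‖c_1‖ = 6.0000, so q_1 = (0.6667, 0.3333, -0.6667).
q_1·c_2 = 0.6667·(-2) + 0.3333·3 + (-0.6667)·4 = -3.0000.
u_2 = c_2 + 3.0000·q_1 = (0.0000, 4.0000, 2.0000).
‖u_2‖ = 4.4721, so q_2 = (0.0000, 0.8944, 0.4472).
q_1·c_3 = 0.6667·0 + 0.3333·4 + (-0.6667)·3 = -0.6667; q_2·c_3 = 0.0000·0 + 0.8944·4 + 0.4472·3 = 4.9193.
u_3 = c_3 + 0.6667·q_1 − 4.9193·q_2 = (0.4444, -0.1778, 0.3556).
‖u_3‖ = 0.5963, so q_3 = (0.7454, -0.2981, 0.5963).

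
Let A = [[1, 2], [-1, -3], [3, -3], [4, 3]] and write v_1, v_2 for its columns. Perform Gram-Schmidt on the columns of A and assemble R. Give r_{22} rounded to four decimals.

v_1 = (1, -1, 3, 4); ‖v_1‖ = 5.1962, so e_1 = (0.1925, -0.1925, 0.5774, 0.7698).
e_1·v_2 = 0.1925·2 + (-0.1925)·(-3) + 0.5774·(-3) + 0.7698·3 = 1.5396.
u_2 = v_2 − 1.5396·e_1 = (1.7037, -2.7037, -3.8889, 1.8148).
r_{22} = ‖u_2‖ = 5.3507.

r_{22} = 5.3507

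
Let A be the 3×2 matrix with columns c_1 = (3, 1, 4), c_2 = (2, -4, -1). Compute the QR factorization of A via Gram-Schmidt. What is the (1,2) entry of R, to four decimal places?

c_1 = (3, 1, 4); ‖c_1‖ = 5.0990, so q_1 = (0.5883, 0.1961, 0.7845).
r_{12} = q_1·c_2 = -0.3922.

r_{12} = -0.3922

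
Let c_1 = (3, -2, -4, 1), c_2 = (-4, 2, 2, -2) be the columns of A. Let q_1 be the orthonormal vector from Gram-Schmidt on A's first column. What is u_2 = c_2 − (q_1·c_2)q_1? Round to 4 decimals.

c_1 = (3, -2, -4, 1); ‖c_1‖ = 5.4772, so q_1 = (0.5477, -0.3651, -0.7303, 0.1826).
q_1·c_2 = 0.5477·(-4) + (-0.3651)·2 + (-0.7303)·2 + 0.1826·(-2) = -4.7469.
u_2 = c_2 + 4.7469·q_1 = (-1.4000, 0.2667, -1.4667, -1.1333).

u_2 = (-1.4000, 0.2667, -1.4667, -1.1333)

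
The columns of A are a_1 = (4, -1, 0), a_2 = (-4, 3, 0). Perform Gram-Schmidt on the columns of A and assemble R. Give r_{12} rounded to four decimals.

r_{12} = -4.6082

q_1 = a_1/‖a_1‖ = (4, -1, 0)/4.1231 = (0.9701, -0.2425, 0.0000).
r_{12} = q_1·a_2 = -4.6082.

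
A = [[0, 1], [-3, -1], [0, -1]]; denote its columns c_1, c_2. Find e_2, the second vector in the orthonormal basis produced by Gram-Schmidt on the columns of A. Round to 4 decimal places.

c_1 = (0, -3, 0); ‖c_1‖ = 3.0000, so e_1 = (0.0000, -1.0000, 0.0000).
e_1·c_2 = 0.0000·1 + (-1.0000)·(-1) + 0.0000·(-1) = 1.0000.
u_2 = c_2 − 1.0000·e_1 = (1.0000, 0.0000, -1.0000).
‖u_2‖ = 1.4142, so e_2 = (0.7071, 0.0000, -0.7071).

e_2 = (0.7071, 0.0000, -0.7071)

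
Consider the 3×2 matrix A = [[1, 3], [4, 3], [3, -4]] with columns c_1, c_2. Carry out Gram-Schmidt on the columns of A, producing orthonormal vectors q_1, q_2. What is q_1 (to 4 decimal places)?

q_1 = (0.1961, 0.7845, 0.5883)

q_1 = c_1/‖c_1‖ = (1, 4, 3)/5.0990 = (0.1961, 0.7845, 0.5883).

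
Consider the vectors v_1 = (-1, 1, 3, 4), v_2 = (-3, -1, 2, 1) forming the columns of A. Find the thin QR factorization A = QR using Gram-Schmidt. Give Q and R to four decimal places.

Q = [[-0.1925, -0.8220], [0.1925, -0.4646], [0.5774, 0.2144], [0.7698, -0.2502]], R = [[5.1962, 2.3094], [0.0000, 3.1091]]

v_1 = (-1, 1, 3, 4); ‖v_1‖ = 5.1962, so q_1 = (-0.1925, 0.1925, 0.5774, 0.7698).
q_1·v_2 = (-0.1925)·(-3) + 0.1925·(-1) + 0.5774·2 + 0.7698·1 = 2.3094.
u_2 = v_2 − 2.3094·q_1 = (-2.5556, -1.4444, 0.6667, -0.7778).
‖u_2‖ = 3.1091, so q_2 = (-0.8220, -0.4646, 0.2144, -0.2502).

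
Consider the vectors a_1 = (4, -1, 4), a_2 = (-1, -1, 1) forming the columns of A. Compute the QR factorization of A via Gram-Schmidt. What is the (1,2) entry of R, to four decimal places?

r_{12} = 0.1741

e_1 = a_1/‖a_1‖ = (4, -1, 4)/5.7446 = (0.6963, -0.1741, 0.6963).
r_{12} = e_1·a_2 = 0.1741.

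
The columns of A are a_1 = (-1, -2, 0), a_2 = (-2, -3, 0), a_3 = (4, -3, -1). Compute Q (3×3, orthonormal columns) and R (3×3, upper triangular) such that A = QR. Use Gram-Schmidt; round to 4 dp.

Q = [[-0.4472, -0.8944, 0.0000], [-0.8944, 0.4472, 0.0000], [0.0000, 0.0000, -1.0000]], R = [[2.2361, 3.5777, 0.8944], [0.0000, 0.4472, -4.9193], [0.0000, 0.0000, 1.0000]]

a_1 = (-1, -2, 0); ‖a_1‖ = 2.2361, so q_1 = (-0.4472, -0.8944, 0.0000).
q_1·a_2 = (-0.4472)·(-2) + (-0.8944)·(-3) + 0.0000·0 = 3.5777.
u_2 = a_2 − 3.5777·q_1 = (-0.4000, 0.2000, 0.0000).
‖u_2‖ = 0.4472, so q_2 = (-0.8944, 0.4472, 0.0000).
q_1·a_3 = (-0.4472)·4 + (-0.8944)·(-3) + 0.0000·(-1) = 0.8944; q_2·a_3 = (-0.8944)·4 + 0.4472·(-3) + 0.0000·(-1) = -4.9193.
u_3 = a_3 − 0.8944·q_1 + 4.9193·q_2 = (0.0000, 0.0000, -1.0000).
‖u_3‖ = 1.0000, so q_3 = (0.0000, 0.0000, -1.0000).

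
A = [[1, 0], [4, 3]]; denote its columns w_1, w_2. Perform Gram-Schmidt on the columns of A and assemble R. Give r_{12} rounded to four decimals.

r_{12} = 2.9104

w_1 = (1, 4); ‖w_1‖ = 4.1231, so q_1 = (0.2425, 0.9701).
r_{12} = q_1·w_2 = 2.9104.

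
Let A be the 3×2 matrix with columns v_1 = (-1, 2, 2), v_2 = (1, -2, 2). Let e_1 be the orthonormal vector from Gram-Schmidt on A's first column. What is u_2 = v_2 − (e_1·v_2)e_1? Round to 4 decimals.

v_1 = (-1, 2, 2); ‖v_1‖ = 3.0000, so e_1 = (-0.3333, 0.6667, 0.6667).
e_1·v_2 = (-0.3333)·1 + 0.6667·(-2) + 0.6667·2 = -0.3333.
u_2 = v_2 + 0.3333·e_1 = (0.8889, -1.7778, 2.2222).

u_2 = (0.8889, -1.7778, 2.2222)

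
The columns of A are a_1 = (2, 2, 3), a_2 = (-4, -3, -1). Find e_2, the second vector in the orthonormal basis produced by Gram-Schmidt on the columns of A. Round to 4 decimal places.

a_1 = (2, 2, 3); ‖a_1‖ = 4.1231, so e_1 = (0.4851, 0.4851, 0.7276).
e_1·a_2 = 0.4851·(-4) + 0.4851·(-3) + 0.7276·(-1) = -4.1231.
u_2 = a_2 + 4.1231·e_1 = (-2.0000, -1.0000, 2.0000).
‖u_2‖ = 3.0000, so e_2 = (-0.6667, -0.3333, 0.6667).

e_2 = (-0.6667, -0.3333, 0.6667)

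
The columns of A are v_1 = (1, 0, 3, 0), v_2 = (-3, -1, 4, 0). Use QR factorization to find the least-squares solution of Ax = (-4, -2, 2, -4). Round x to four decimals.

x = (-0.8156, 1.1285)

v_1 = (1, 0, 3, 0); ‖v_1‖ = 3.1623, so q_1 = (0.3162, 0.0000, 0.9487, 0.0000).
q_1·v_2 = 0.3162·(-3) + 0.0000·(-1) + 0.9487·4 + 0.0000·0 = 2.8460.
u_2 = v_2 − 2.8460·q_1 = (-3.9000, -1.0000, 1.3000, 0.0000).
‖u_2‖ = 4.2308, so q_2 = (-0.9218, -0.2364, 0.3073, 0.0000).
Qᵀb = (0.6325, 4.7745).
Back-substitute: x_2 = 4.7745/4.2308 = 1.1285.
x_1 = (0.6325 − 2.8460·1.1285)/3.1623 = -0.8156.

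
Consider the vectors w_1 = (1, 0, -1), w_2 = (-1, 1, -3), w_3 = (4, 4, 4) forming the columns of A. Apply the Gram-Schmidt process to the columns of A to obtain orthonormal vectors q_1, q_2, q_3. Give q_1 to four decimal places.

q_1 = (0.7071, 0.0000, -0.7071)

w_1 = (1, 0, -1); ‖w_1‖ = 1.4142, so q_1 = (0.7071, 0.0000, -0.7071).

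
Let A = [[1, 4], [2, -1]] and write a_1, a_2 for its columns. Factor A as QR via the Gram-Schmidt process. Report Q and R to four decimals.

Q = [[0.4472, 0.8944], [0.8944, -0.4472]], R = [[2.2361, 0.8944], [0.0000, 4.0249]]

e_1 = a_1/‖a_1‖ = (1, 2)/2.2361 = (0.4472, 0.8944).
r_{12} = e_1·a_2 = 0.8944.
u_2 = a_2 − 0.8944·e_1 = (3.6000, -1.8000).
‖u_2‖ = 4.0249, so e_2 = (0.8944, -0.4472).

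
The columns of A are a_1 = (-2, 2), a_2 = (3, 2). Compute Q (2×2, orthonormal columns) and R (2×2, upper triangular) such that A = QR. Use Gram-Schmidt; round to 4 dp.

Q = [[-0.7071, 0.7071], [0.7071, 0.7071]], R = [[2.8284, -0.7071], [0.0000, 3.5355]]

a_1 = (-2, 2); ‖a_1‖ = 2.8284, so q_1 = (-0.7071, 0.7071).
q_1·a_2 = (-0.7071)·3 + 0.7071·2 = -0.7071.
u_2 = a_2 + 0.7071·q_1 = (2.5000, 2.5000).
‖u_2‖ = 3.5355, so q_2 = (0.7071, 0.7071).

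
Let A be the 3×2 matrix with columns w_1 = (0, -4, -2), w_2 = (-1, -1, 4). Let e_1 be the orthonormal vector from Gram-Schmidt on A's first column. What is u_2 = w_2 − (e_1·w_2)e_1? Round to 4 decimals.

w_1 = (0, -4, -2); ‖w_1‖ = 4.4721, so e_1 = (0.0000, -0.8944, -0.4472).
e_1·w_2 = 0.0000·(-1) + (-0.8944)·(-1) + (-0.4472)·4 = -0.8944.
u_2 = w_2 + 0.8944·e_1 = (-1.0000, -1.8000, 3.6000).

u_2 = (-1.0000, -1.8000, 3.6000)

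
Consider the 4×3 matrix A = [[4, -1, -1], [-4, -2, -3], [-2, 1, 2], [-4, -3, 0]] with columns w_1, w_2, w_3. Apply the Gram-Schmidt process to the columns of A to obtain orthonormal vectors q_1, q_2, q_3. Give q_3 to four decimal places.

q_1 = w_1/‖w_1‖ = (4, -4, -2, -4)/7.2111 = (0.5547, -0.5547, -0.2774, -0.5547).
r_{12} = q_1·w_2 = 1.9415.
u_2 = w_2 − 1.9415·q_1 = (-2.0769, -0.9231, 1.5385, -1.9231).
‖u_2‖ = 3.3512, so q_2 = (-0.6197, -0.2754, 0.4591, -0.5738).
r_{13} = q_1·w_3 = 0.5547; r_{23} = q_2·w_3 = 2.3642.
u_3 = w_3 − 0.5547·q_1 − 2.3642·q_2 = (0.1575, -2.0411, 1.0685, 1.6644).
‖u_3‖ = 2.8465, so q_3 = (0.0553, -0.7170, 0.3754, 0.5847).

q_3 = (0.0553, -0.7170, 0.3754, 0.5847)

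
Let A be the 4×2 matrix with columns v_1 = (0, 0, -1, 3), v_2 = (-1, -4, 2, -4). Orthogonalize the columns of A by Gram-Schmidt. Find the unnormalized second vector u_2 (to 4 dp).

v_1 = (0, 0, -1, 3); ‖v_1‖ = 3.1623, so q_1 = (0.0000, 0.0000, -0.3162, 0.9487).
q_1·v_2 = 0.0000·(-1) + 0.0000·(-4) + (-0.3162)·2 + 0.9487·(-4) = -4.4272.
u_2 = v_2 + 4.4272·q_1 = (-1.0000, -4.0000, 0.6000, 0.2000).

u_2 = (-1.0000, -4.0000, 0.6000, 0.2000)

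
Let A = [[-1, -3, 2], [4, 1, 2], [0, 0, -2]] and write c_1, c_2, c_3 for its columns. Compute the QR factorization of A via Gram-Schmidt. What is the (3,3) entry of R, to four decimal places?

c_1 = (-1, 4, 0); ‖c_1‖ = 4.1231, so q_1 = (-0.2425, 0.9701, 0.0000).
q_1·c_2 = (-0.2425)·(-3) + 0.9701·1 + 0.0000·0 = 1.6977.
u_2 = c_2 − 1.6977·q_1 = (-2.5882, -0.6471, 0.0000).
‖u_2‖ = 2.6679, so q_2 = (-0.9701, -0.2425, 0.0000).
q_1·c_3 = (-0.2425)·2 + 0.9701·2 + 0.0000·(-2) = 1.4552; q_2·c_3 = (-0.9701)·2 + (-0.2425)·2 + 0.0000·(-2) = -2.4254.
u_3 = c_3 − 1.4552·q_1 + 2.4254·q_2 = (0.0000, 0.0000, -2.0000).
r_{33} = ‖u_3‖ = 2.0000.

r_{33} = 2.0000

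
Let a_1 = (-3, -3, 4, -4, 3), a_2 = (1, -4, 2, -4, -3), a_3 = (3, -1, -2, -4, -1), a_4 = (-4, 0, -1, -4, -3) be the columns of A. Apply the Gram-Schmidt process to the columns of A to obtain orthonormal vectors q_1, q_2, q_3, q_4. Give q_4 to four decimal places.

q_1 = a_1/‖a_1‖ = (-3, -3, 4, -4, 3)/7.6811 = (-0.3906, -0.3906, 0.5208, -0.5208, 0.3906).
r_{12} = q_1·a_2 = 3.1245.
u_2 = a_2 − 3.1245·q_1 = (2.2203, -2.7797, 0.3729, -2.3729, -4.2203).
‖u_2‖ = 6.0197, so q_2 = (0.3688, -0.4618, 0.0619, -0.3942, -0.7011).
r_{13} = q_1·a_3 = -0.1302; r_{23} = q_2·a_3 = 3.7222.
u_3 = a_3 + 0.1302·q_1 − 3.7222·q_2 = (1.5762, 0.6679, -2.1628, -2.6006, 1.6604).
‖u_3‖ = 4.1386, so q_3 = (0.3809, 0.1614, -0.5226, -0.6284, 0.4012).
r_{14} = q_1·a_4 = 1.9528; r_{24} = q_2·a_4 = 2.1427; r_{34} = q_3·a_4 = 0.3090.
u_4 = a_4 − 1.9528·q_1 − 2.1427·q_2 − 0.3090·q_3 = (-4.1453, 1.7022, -1.9882, -1.9443, -2.3845).
‖u_4‖ = 5.7879, so q_4 = (-0.7162, 0.2941, -0.3435, -0.3359, -0.4120).

q_4 = (-0.7162, 0.2941, -0.3435, -0.3359, -0.4120)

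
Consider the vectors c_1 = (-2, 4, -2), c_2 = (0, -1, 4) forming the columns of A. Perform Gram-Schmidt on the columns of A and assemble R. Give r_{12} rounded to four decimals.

r_{12} = -2.4495

c_1 = (-2, 4, -2); ‖c_1‖ = 4.8990, so q_1 = (-0.4082, 0.8165, -0.4082).
r_{12} = q_1·c_2 = -2.4495.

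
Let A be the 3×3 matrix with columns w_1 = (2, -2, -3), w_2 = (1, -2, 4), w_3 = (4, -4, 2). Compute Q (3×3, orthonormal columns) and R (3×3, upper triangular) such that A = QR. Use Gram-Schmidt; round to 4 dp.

Q = [[0.4851, 0.3926, 0.7814], [-0.4851, -0.6227, 0.6140], [-0.7276, 0.6769, 0.1116]], R = [[4.1231, -1.4552, 2.4254], [0.0000, 4.3454, 5.4148], [0.0000, 0.0000, 0.8930]]

w_1 = (2, -2, -3); ‖w_1‖ = 4.1231, so e_1 = (0.4851, -0.4851, -0.7276).
e_1·w_2 = 0.4851·1 + (-0.4851)·(-2) + (-0.7276)·4 = -1.4552.
u_2 = w_2 + 1.4552·e_1 = (1.7059, -2.7059, 2.9412).
‖u_2‖ = 4.3454, so e_2 = (0.3926, -0.6227, 0.6769).
e_1·w_3 = 0.4851·4 + (-0.4851)·(-4) + (-0.7276)·2 = 2.4254; e_2·w_3 = 0.3926·4 + (-0.6227)·(-4) + 0.6769·2 = 5.4148.
u_3 = w_3 − 2.4254·e_1 − 5.4148·e_2 = (0.6978, 0.5483, 0.0997).
‖u_3‖ = 0.8930, so e_3 = (0.7814, 0.6140, 0.1116).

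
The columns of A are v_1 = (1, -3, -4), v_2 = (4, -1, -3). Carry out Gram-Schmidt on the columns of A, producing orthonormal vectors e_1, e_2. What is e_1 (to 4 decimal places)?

v_1 = (1, -3, -4); ‖v_1‖ = 5.0990, so e_1 = (0.1961, -0.5883, -0.7845).

e_1 = (0.1961, -0.5883, -0.7845)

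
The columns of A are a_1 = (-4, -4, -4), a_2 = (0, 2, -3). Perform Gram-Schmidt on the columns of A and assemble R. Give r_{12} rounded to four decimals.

r_{12} = 0.5774

q_1 = a_1/‖a_1‖ = (-4, -4, -4)/6.9282 = (-0.5774, -0.5774, -0.5774).
r_{12} = q_1·a_2 = 0.5774.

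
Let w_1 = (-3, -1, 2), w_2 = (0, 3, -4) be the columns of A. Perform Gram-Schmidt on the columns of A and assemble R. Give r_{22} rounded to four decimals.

w_1 = (-3, -1, 2); ‖w_1‖ = 3.7417, so e_1 = (-0.8018, -0.2673, 0.5345).
e_1·w_2 = (-0.8018)·0 + (-0.2673)·3 + 0.5345·(-4) = -2.9399.
u_2 = w_2 + 2.9399·e_1 = (-2.3571, 2.2143, -2.4286).
r_{22} = ‖u_2‖ = 4.0444.

r_{22} = 4.0444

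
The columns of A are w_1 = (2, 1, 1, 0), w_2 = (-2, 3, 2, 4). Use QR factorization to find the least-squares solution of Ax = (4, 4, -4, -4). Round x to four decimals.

x = (1.4416, -0.6497)

w_1 = (2, 1, 1, 0); ‖w_1‖ = 2.4495, so q_1 = (0.8165, 0.4082, 0.4082, 0.0000).
q_1·w_2 = 0.8165·(-2) + 0.4082·3 + 0.4082·2 + 0.0000·4 = 0.4082.
u_2 = w_2 − 0.4082·q_1 = (-2.3333, 2.8333, 1.8333, 4.0000).
‖u_2‖ = 5.7300, so q_2 = (-0.4072, 0.4945, 0.3200, 0.6981).
Qᵀb = (3.2660, -3.7231).
Back-substitute: x_2 = -3.7231/5.7300 = -0.6497.
x_1 = (3.2660 − 0.4082·(-0.6497))/2.4495 = 1.4416.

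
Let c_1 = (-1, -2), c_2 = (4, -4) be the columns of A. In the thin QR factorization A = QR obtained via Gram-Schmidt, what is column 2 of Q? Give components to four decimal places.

c_1 = (-1, -2); ‖c_1‖ = 2.2361, so e_1 = (-0.4472, -0.8944).
e_1·c_2 = (-0.4472)·4 + (-0.8944)·(-4) = 1.7889.
u_2 = c_2 − 1.7889·e_1 = (4.8000, -2.4000).
‖u_2‖ = 5.3666, so e_2 = (0.8944, -0.4472).

e_2 = (0.8944, -0.4472)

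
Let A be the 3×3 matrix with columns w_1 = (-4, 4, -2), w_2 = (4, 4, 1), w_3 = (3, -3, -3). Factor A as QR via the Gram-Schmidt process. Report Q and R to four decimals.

w_1 = (-4, 4, -2); ‖w_1‖ = 6.0000, so q_1 = (-0.6667, 0.6667, -0.3333).
q_1·w_2 = (-0.6667)·4 + 0.6667·4 + (-0.3333)·1 = -0.3333.
u_2 = w_2 + 0.3333·q_1 = (3.7778, 4.2222, 0.8889).
‖u_2‖ = 5.7349, so q_2 = (0.6587, 0.7362, 0.1550).
q_1·w_3 = (-0.6667)·3 + 0.6667·(-3) + (-0.3333)·(-3) = -3.0000; q_2·w_3 = 0.6587·3 + 0.7362·(-3) + 0.1550·(-3) = -0.6975.
u_3 = w_3 + 3.0000·q_1 + 0.6975·q_2 = (1.4595, -0.4865, -3.8919).
‖u_3‖ = 4.1849, so q_3 = (0.3487, -0.1162, -0.9300).

Q = [[-0.6667, 0.6587, 0.3487], [0.6667, 0.7362, -0.1162], [-0.3333, 0.1550, -0.9300]], R = [[6.0000, -0.3333, -3.0000], [0.0000, 5.7349, -0.6975], [0.0000, 0.0000, 4.1849]]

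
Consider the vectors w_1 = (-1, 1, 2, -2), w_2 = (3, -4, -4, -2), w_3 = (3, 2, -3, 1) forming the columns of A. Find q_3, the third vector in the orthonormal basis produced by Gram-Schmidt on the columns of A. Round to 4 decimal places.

w_1 = (-1, 1, 2, -2); ‖w_1‖ = 3.1623, so q_1 = (-0.3162, 0.3162, 0.6325, -0.6325).
q_1·w_2 = (-0.3162)·3 + 0.3162·(-4) + 0.6325·(-4) + (-0.6325)·(-2) = -3.4785.
u_2 = w_2 + 3.4785·q_1 = (1.9000, -2.9000, -1.8000, -4.2000).
‖u_2‖ = 5.7359, so q_2 = (0.3312, -0.5056, -0.3138, -0.7322).
q_1·w_3 = (-0.3162)·3 + 0.3162·2 + 0.6325·(-3) + (-0.6325)·1 = -2.8460; q_2·w_3 = 0.3312·3 + (-0.5056)·2 + (-0.3138)·(-3) + (-0.7322)·1 = 0.1918.
u_3 = w_3 + 2.8460·q_1 − 0.1918·q_2 = (2.0365, 2.9970, -1.1398, -0.6596).
‖u_3‖ = 3.8553, so q_3 = (0.5282, 0.7774, -0.2957, -0.1711).

q_3 = (0.5282, 0.7774, -0.2957, -0.1711)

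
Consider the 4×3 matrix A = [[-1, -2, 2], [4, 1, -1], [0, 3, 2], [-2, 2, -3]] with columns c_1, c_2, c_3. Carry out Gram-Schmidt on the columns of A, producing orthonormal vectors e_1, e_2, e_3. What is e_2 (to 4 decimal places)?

e_1 = c_1/‖c_1‖ = (-1, 4, 0, -2)/4.5826 = (-0.2182, 0.8729, 0.0000, -0.4364).
r_{12} = e_1·c_2 = 0.4364.
u_2 = c_2 − 0.4364·e_1 = (-1.9048, 0.6190, 3.0000, 2.1905).
‖u_2‖ = 4.2201, so e_2 = (-0.4514, 0.1467, 0.7109, 0.5191).

e_2 = (-0.4514, 0.1467, 0.7109, 0.5191)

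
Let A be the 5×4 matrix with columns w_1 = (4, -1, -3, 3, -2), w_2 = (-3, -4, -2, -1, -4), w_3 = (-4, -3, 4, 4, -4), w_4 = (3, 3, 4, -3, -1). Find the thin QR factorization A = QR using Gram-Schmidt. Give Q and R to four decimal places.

w_1 = (4, -1, -3, 3, -2); ‖w_1‖ = 6.2450, so q_1 = (0.6405, -0.1601, -0.4804, 0.4804, -0.3203).
q_1·w_2 = 0.6405·(-3) + (-0.1601)·(-4) + (-0.4804)·(-2) + 0.4804·(-1) + (-0.3203)·(-4) = 0.4804.
u_2 = w_2 − 0.4804·q_1 = (-3.3077, -3.9231, -1.7692, -1.2308, -3.8462).
‖u_2‖ = 6.7653, so q_2 = (-0.4889, -0.5799, -0.2615, -0.1819, -0.5685).
q_1·w_3 = 0.6405·(-4) + (-0.1601)·(-3) + (-0.4804)·4 + 0.4804·4 + (-0.3203)·(-4) = -0.8006; q_2·w_3 = (-0.4889)·(-4) + (-0.5799)·(-3) + (-0.2615)·4 + (-0.1819)·4 + (-0.5685)·(-4) = 4.1956.
u_3 = w_3 + 0.8006·q_1 − 4.1956·q_2 = (-1.4359, -0.6952, 4.7126, 5.1479, -1.8711).
‖u_3‖ = 7.3997, so q_3 = (-0.1940, -0.0940, 0.6369, 0.6957, -0.2529).
q_1·w_4 = 0.6405·3 + (-0.1601)·3 + (-0.4804)·4 + 0.4804·(-3) + (-0.3203)·(-1) = -1.6013; q_2·w_4 = (-0.4889)·3 + (-0.5799)·3 + (-0.2615)·4 + (-0.1819)·(-3) + (-0.5685)·(-1) = -3.1382; q_3·w_4 = (-0.1940)·3 + (-0.0940)·3 + 0.6369·4 + 0.6957·(-3) + (-0.2529)·(-1) = -0.1507.
u_4 = w_4 + 1.6013·q_1 + 3.1382·q_2 + 0.1507·q_3 = (2.4621, 0.9096, 2.5061, -2.6968, -3.3350).
‖u_4‖ = 5.6183, so q_4 = (0.4382, 0.1619, 0.4461, -0.4800, -0.5936).

Q = [[0.6405, -0.4889, -0.1940, 0.4382], [-0.1601, -0.5799, -0.0940, 0.1619], [-0.4804, -0.2615, 0.6369, 0.4461], [0.4804, -0.1819, 0.6957, -0.4800], [-0.3203, -0.5685, -0.2529, -0.5936]], R = [[6.2450, 0.4804, -0.8006, -1.6013], [0.0000, 6.7653, 4.1956, -3.1382], [0.0000, 0.0000, 7.3997, -0.1507], [0.0000, 0.0000, 0.0000, 5.6183]]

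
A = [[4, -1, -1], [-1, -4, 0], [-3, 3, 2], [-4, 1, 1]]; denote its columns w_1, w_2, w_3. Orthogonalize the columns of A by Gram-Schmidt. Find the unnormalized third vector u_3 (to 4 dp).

q_1 = w_1/‖w_1‖ = (4, -1, -3, -4)/6.4807 = (0.6172, -0.1543, -0.4629, -0.6172).
r_{12} = q_1·w_2 = -2.0059.
u_2 = w_2 + 2.0059·q_1 = (0.2381, -4.3095, 2.0714, -0.2381).
‖u_2‖ = 4.7933, so q_2 = (0.0497, -0.8991, 0.4321, -0.0497).
r_{13} = q_1·w_3 = -2.1602; r_{23} = q_2·w_3 = 0.7649.
u_3 = w_3 + 2.1602·q_1 − 0.7649·q_2 = (0.2953, 0.3544, 0.6694, -0.2953).

u_3 = (0.2953, 0.3544, 0.6694, -0.2953)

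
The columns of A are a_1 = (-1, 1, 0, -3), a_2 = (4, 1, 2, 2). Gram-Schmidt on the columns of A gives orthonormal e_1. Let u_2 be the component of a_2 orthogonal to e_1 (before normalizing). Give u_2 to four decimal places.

u_2 = (3.1818, 1.8182, 2.0000, -0.4545)

e_1 = a_1/‖a_1‖ = (-1, 1, 0, -3)/3.3166 = (-0.3015, 0.3015, 0.0000, -0.9045).
r_{12} = e_1·a_2 = -2.7136.
u_2 = a_2 + 2.7136·e_1 = (3.1818, 1.8182, 2.0000, -0.4545).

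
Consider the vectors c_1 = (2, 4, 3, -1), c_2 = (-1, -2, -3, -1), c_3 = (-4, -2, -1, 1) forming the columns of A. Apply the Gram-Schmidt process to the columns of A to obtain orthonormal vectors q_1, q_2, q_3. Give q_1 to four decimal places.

q_1 = (0.3651, 0.7303, 0.5477, -0.1826)

c_1 = (2, 4, 3, -1); ‖c_1‖ = 5.4772, so q_1 = (0.3651, 0.7303, 0.5477, -0.1826).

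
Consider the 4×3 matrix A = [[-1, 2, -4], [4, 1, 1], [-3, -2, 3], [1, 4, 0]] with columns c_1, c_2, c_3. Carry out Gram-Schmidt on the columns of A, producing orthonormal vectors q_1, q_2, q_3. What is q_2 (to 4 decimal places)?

q_2 = (0.5512, -0.1754, -0.1503, 0.8018)

c_1 = (-1, 4, -3, 1); ‖c_1‖ = 5.1962, so q_1 = (-0.1925, 0.7698, -0.5774, 0.1925).
q_1·c_2 = (-0.1925)·2 + 0.7698·1 + (-0.5774)·(-2) + 0.1925·4 = 2.3094.
u_2 = c_2 − 2.3094·q_1 = (2.4444, -0.7778, -0.6667, 3.5556).
‖u_2‖ = 4.4347, so q_2 = (0.5512, -0.1754, -0.1503, 0.8018).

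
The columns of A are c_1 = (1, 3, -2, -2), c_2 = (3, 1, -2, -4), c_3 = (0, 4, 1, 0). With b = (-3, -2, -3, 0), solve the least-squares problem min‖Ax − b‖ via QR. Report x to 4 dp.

x = (2.1333, -1.3303, -1.7455)

c_1 = (1, 3, -2, -2); ‖c_1‖ = 4.2426, so e_1 = (0.2357, 0.7071, -0.4714, -0.4714).
e_1·c_2 = 0.2357·3 + 0.7071·1 + (-0.4714)·(-2) + (-0.4714)·(-4) = 4.2426.
u_2 = c_2 − 4.2426·e_1 = (2.0000, -2.0000, 0.0000, -2.0000).
‖u_2‖ = 3.4641, so e_2 = (0.5774, -0.5774, 0.0000, -0.5774).
e_1·c_3 = 0.2357·0 + 0.7071·4 + (-0.4714)·1 + (-0.4714)·0 = 2.3570; e_2·c_3 = 0.5774·0 + (-0.5774)·4 + 0.0000·1 + (-0.5774)·0 = -2.3094.
u_3 = c_3 − 2.3570·e_1 + 2.3094·e_2 = (0.7778, 1.0000, 2.1111, -0.2222).
‖u_3‖ = 2.4721, so e_3 = (0.3146, 0.4045, 0.8540, -0.0899).
Qᵀb = (-0.7071, -0.5774, -4.3149).
Back-substitute: x_3 = -4.3149/2.4721 = -1.7455.
x_2 = (-0.5774 + 2.3094·(-1.7455))/3.4641 = -1.3303.
x_1 = (-0.7071 − 4.2426·(-1.3303) − 2.3570·(-1.7455))/4.2426 = 2.1333.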